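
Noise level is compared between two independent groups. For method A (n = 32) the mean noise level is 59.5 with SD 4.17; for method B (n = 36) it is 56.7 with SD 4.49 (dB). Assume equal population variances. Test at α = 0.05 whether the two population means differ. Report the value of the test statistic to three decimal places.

Let group 1 = method A, group 2 = method B. H0: μ_1 = μ_2; H1: μ_1 ≠ μ_2 (two-sample pooled-variance t-test, two-sided).
s_p² = [(32−1)·4.17² + (36−1)·4.49²]/(32+36−2) = 18.8585
t = (59.5 − 56.7)/√[18.8585·(1/32 + 1/36)] = 2.654
df = n₁ + n₂ − 2 = 66
Two-sided p-value ≈ 0.010
Since p ≈ 0.010 < α = 0.05, reject H0; the data support H1.

2.654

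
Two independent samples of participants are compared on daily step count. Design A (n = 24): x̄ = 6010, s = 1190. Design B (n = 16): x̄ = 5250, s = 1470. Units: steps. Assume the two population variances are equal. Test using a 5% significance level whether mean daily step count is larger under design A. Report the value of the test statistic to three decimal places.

1.801

Let group 1 = design A, group 2 = design B. H0: μ_1 = μ_2; H1: μ_1 > μ_2 (two-sample pooled-variance t-test, right-tailed).
s_p² = [(24−1)·1190² + (16−1)·1470²]/(24+16−2) = 1710100
t = (6010 − 5250)/√[1710100·(1/24 + 1/16)] = 1.801
df = n₁ + n₂ − 2 = 38
p-value = P(T ≥ 1.801) ≈ 0.0398
Since p ≈ 0.0398 < α = 0.05, reject H0; the evidence is statistically significant.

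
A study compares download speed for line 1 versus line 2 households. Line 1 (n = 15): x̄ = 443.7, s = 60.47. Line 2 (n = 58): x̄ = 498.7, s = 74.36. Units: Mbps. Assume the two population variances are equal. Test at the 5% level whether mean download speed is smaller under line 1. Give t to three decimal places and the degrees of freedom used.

t = -2.643, df = 71

Let group 1 = line 1, group 2 = line 2. H0: μ_1 = μ_2; H1: μ_1 < μ_2 (two-sample pooled-variance t-test, left-tailed).
s_p² = [(15−1)·60.47² + (58−1)·74.36²]/(15+58−2) = 5160.13
t = (443.7 − 498.7)/√[5160.13·(1/15 + 1/58)] = -2.643
df = n₁ + n₂ − 2 = 71
p-value = P(T ≤ -2.643) ≈ 0.005
Since p ≈ 0.005 < α = 0.05, reject H0; the data support H1.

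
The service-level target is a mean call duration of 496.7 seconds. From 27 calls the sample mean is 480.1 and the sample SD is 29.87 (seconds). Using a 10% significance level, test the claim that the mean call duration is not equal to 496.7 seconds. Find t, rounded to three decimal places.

H0: μ = 496.7; H1: μ ≠ 496.7 (one-sample t-test, two-sided).
t = (x̄ − μ₀)/(s/√n) = (480.1 − 496.7)/(29.87/√27) = -2.888
df = n − 1 = 26
Two-sided p-value ≈ 0.008
Since p ≈ 0.008 < α = 0.1, reject H0; the evidence is statistically significant.

-2.888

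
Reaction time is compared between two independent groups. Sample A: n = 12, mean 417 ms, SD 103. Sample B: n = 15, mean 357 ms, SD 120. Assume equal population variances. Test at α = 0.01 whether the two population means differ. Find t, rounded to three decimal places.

Let group 1 = sample A, group 2 = sample B. H0: μ_1 = μ_2; H1: μ_1 ≠ μ_2 (two-sample pooled-variance t-test, two-sided).
s_p² = [(12−1)·103² + (15−1)·120²]/(12+15−2) = 12732
t = (417 − 357)/√[12732·(1/12 + 1/15)] = 1.373
df = n₁ + n₂ − 2 = 25
Two-sided p-value ≈ 0.182
Since p ≈ 0.182 > α = 0.01, fail to reject H0; the evidence is not statistically significant.

1.373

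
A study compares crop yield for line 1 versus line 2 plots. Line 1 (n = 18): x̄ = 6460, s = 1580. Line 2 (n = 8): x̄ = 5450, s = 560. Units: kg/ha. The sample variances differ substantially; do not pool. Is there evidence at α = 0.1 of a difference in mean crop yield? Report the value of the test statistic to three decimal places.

Let group 1 = line 1, group 2 = line 2. H0: μ_1 = μ_2; H1: μ_1 ≠ μ_2 (Welch's two-sample t-test, two-sided).
t = (x̄_1 − x̄_2)/√(s_1²/n_1 + s_2²/n_2) = (6460 − 5450)/√(1580²/18 + 560²/8) = 2.395
Welch–Satterthwaite df ≈ 23.42
Two-sided p-value ≈ 0.0250
Since p ≈ 0.0250 < α = 0.1, reject H0; the evidence is statistically significant.

2.395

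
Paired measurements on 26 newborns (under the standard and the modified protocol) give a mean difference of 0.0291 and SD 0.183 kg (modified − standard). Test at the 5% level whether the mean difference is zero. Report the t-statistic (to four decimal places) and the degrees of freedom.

H0: μ_d = 0; H1: μ_d ≠ 0 (paired t-test on the differences, two-sided).
t = d̄/(s_d/√n) = 0.0291/(0.183/√26) = 0.8108
df = n − 1 = 25
Two-sided p-value ≈ 0.425
Since p ≈ 0.425 > α = 0.05, fail to reject H0; the data do not provide sufficient evidence against H0.

t = 0.8108, df = 25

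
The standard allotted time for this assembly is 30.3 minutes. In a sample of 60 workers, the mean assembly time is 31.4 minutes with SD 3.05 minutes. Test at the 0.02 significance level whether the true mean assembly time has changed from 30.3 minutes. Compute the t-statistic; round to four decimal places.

2.7936

H0: μ = 30.3; H1: μ ≠ 30.3 (one-sample t-test, two-sided).
t = (x̄ − μ₀)/(s/√n) = (31.4 − 30.3)/(3.05/√60) = 2.7936
df = n − 1 = 59
Two-sided p-value ≈ 0.007
Since p ≈ 0.007 < α = 0.02, reject H0; the data support H1.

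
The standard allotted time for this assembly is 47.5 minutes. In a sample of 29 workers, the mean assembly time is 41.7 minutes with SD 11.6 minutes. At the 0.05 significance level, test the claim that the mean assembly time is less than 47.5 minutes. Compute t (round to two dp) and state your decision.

H0: μ = 47.5; H1: μ < 47.5 (one-sample t-test, left-tailed).
t = (x̄ − μ₀)/(s/√n) = (41.7 − 47.5)/(11.6/√29) = -2.69
df = n − 1 = 28
p-value = P(T ≤ -2.69) ≈ 0.006
Since p ≈ 0.006 < α = 0.05, reject H0; the evidence is statistically significant.

t = -2.69; reject H0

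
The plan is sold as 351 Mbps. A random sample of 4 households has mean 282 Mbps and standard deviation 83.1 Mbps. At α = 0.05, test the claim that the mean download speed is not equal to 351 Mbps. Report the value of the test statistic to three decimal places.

H0: μ = 351; H1: μ ≠ 351 (one-sample t-test, two-sided).
t = (x̄ − μ₀)/(s/√n) = (282 − 351)/(83.1/√4) = -1.661
df = n − 1 = 3
Two-sided p-value ≈ 0.195
Since p ≈ 0.195 > α = 0.05, fail to reject H0; the evidence is not statistically significant.

-1.661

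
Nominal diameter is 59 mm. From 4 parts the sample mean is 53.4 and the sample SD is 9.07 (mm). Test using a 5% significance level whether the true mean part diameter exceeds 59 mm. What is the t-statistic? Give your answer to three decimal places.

-1.235

H0: μ = 59; H1: μ > 59 (one-sample t-test, right-tailed).
t = (x̄ − μ₀)/(s/√n) = (53.4 − 59)/(9.07/√4) = -1.235
df = n − 1 = 3
p-value = P(T ≥ -1.235) ≈ 0.8476
Since p ≈ 0.8476 > α = 0.05, fail to reject H0; the data do not provide sufficient evidence against H0.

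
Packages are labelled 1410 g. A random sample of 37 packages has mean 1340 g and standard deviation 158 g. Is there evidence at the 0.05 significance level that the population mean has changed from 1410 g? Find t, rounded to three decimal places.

-2.695

H0: μ = 1410; H1: μ ≠ 1410 (one-sample t-test, two-sided).
t = (x̄ − μ₀)/(s/√n) = (1340 − 1410)/(158/√37) = -2.695
df = n − 1 = 36
Two-sided p-value ≈ 0.0106
Since p ≈ 0.0106 < α = 0.05, reject H0; the data support H1.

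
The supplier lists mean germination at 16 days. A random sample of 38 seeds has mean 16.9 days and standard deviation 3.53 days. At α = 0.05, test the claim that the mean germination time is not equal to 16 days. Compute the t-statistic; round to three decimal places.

H0: μ = 16; H1: μ ≠ 16 (one-sample t-test, two-sided).
t = (x̄ − μ₀)/(s/√n) = (16.9 − 16)/(3.53/√38) = 1.572
df = n − 1 = 37
Two-sided p-value ≈ 0.1245
Since p ≈ 0.1245 > α = 0.05, fail to reject H0; the evidence is not statistically significant.

1.572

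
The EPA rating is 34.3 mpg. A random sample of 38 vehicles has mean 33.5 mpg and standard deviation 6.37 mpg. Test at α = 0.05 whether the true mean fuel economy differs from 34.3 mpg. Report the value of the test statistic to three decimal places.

-0.774

H0: μ = 34.3; H1: μ ≠ 34.3 (one-sample t-test, two-sided).
t = (x̄ − μ₀)/(s/√n) = (33.5 − 34.3)/(6.37/√38) = -0.774
df = n − 1 = 37
Two-sided p-value ≈ 0.4437
Since p ≈ 0.4437 > α = 0.05, fail to reject H0; the data do not provide sufficient evidence against H0.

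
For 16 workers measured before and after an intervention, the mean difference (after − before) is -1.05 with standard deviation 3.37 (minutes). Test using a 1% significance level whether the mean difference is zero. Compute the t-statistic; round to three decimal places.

-1.246

H0: μ_d = 0; H1: μ_d ≠ 0 (paired t-test on the differences, two-sided).
t = d̄/(s_d/√n) = -1.05/(3.37/√16) = -1.246
df = n − 1 = 15
Two-sided p-value ≈ 0.232
Since p ≈ 0.232 > α = 0.01, fail to reject H0; the data do not provide sufficient evidence against H0.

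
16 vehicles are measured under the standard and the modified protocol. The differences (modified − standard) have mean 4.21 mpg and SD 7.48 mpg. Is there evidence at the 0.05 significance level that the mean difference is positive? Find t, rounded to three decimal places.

2.251

H0: μ_d = 0; H1: μ_d > 0 (paired t-test on the differences, right-tailed).
t = d̄/(s_d/√n) = 4.21/(7.48/√16) = 2.251
df = n − 1 = 15
p-value = P(T ≥ 2.251) ≈ 0.020
Since p ≈ 0.020 < α = 0.05, reject H0; the data support H1.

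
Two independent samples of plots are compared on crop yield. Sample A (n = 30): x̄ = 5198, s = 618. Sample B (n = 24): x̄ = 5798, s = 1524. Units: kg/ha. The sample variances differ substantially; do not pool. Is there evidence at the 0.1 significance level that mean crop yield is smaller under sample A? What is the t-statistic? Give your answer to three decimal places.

Let group 1 = sample A, group 2 = sample B. H0: μ_1 = μ_2; H1: μ_1 < μ_2 (Welch's two-sample t-test, left-tailed).
t = (x̄_1 − x̄_2)/√(s_1²/n_1 + s_2²/n_2) = (5198 − 5798)/√(618²/30 + 1524²/24) = -1.813
Welch–Satterthwaite df ≈ 29.05
p-value = P(T ≤ -1.813) ≈ 0.040
Since p ≈ 0.040 < α = 0.1, reject H0; the evidence is statistically significant.

-1.813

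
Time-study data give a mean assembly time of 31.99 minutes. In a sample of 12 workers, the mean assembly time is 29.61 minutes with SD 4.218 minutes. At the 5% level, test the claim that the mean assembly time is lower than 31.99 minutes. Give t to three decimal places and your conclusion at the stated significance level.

H0: μ = 31.99; H1: μ < 31.99 (one-sample t-test, left-tailed).
t = (x̄ − μ₀)/(s/√n) = (29.61 − 31.99)/(4.218/√12) = -1.955
df = n − 1 = 11
p-value = P(T ≤ -1.955) ≈ 0.0383
Since p ≈ 0.0383 < α = 0.05, reject H0; the data support H1.

t = -1.955; reject H0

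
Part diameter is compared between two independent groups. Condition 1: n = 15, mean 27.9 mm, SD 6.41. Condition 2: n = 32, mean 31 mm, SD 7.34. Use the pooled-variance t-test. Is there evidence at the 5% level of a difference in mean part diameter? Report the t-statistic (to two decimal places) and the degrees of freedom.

Let group 1 = condition 1, group 2 = condition 2. H0: μ_1 = μ_2; H1: μ_1 ≠ μ_2 (two-sample pooled-variance t-test, two-sided).
s_p² = [(15−1)·6.41² + (32−1)·7.34²]/(15+32−2) = 49.8973
t = (27.9 − 31)/√[49.8973·(1/15 + 1/32)] = -1.40
df = n₁ + n₂ − 2 = 45
Two-sided p-value ≈ 0.168
Since p ≈ 0.168 > α = 0.05, fail to reject H0; the evidence is not statistically significant.

t = -1.40, df = 45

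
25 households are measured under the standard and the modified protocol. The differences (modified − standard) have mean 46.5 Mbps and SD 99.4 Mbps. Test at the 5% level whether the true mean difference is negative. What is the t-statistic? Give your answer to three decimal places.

H0: μ_d = 0; H1: μ_d < 0 (paired t-test on the differences, left-tailed).
t = d̄/(s_d/√n) = 46.5/(99.4/√25) = 2.339
df = n − 1 = 24
p-value = P(T ≤ 2.339) ≈ 0.9860
Since p ≈ 0.9860 > α = 0.05, fail to reject H0; the data do not provide sufficient evidence against H0.

2.339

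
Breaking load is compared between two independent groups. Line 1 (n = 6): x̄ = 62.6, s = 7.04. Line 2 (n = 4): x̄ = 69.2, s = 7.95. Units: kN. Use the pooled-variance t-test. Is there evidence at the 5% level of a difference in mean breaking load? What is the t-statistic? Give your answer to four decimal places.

Let group 1 = line 1, group 2 = line 2. H0: μ_1 = μ_2; H1: μ_1 ≠ μ_2 (two-sample pooled-variance t-test, two-sided).
s_p² = [(6−1)·7.04² + (4−1)·7.95²]/(6+4−2) = 54.6769
t = (62.6 − 69.2)/√[54.6769·(1/6 + 1/4)] = -1.3828
df = n₁ + n₂ − 2 = 8
Two-sided p-value ≈ 0.204
Since p ≈ 0.204 > α = 0.05, fail to reject H0; the data do not provide sufficient evidence against H0.

-1.3828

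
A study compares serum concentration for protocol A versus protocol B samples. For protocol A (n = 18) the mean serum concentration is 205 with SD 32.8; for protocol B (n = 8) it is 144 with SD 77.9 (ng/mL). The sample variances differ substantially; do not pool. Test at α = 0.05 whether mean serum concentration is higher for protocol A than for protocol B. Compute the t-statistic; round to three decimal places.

Let group 1 = protocol A, group 2 = protocol B. H0: μ_1 = μ_2; H1: μ_1 > μ_2 (Welch's two-sample t-test, right-tailed).
t = (x̄_1 − x̄_2)/√(s_1²/n_1 + s_2²/n_2) = (205 − 144)/√(32.8²/18 + 77.9²/8) = 2.132
Welch–Satterthwaite df ≈ 8.13
p-value = P(T ≥ 2.132) ≈ 0.033
Since p ≈ 0.033 < α = 0.05, reject H0; the evidence is statistically significant.

2.132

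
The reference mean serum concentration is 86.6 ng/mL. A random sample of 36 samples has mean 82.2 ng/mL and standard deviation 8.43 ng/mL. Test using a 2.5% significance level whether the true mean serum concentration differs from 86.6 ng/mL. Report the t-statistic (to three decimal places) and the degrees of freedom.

t = -3.132, df = 35

H0: μ = 86.6; H1: μ ≠ 86.6 (one-sample t-test, two-sided).
t = (x̄ − μ₀)/(s/√n) = (82.2 − 86.6)/(8.43/√36) = -3.132
df = n − 1 = 35
Two-sided p-value ≈ 0.0035
Since p ≈ 0.0035 < α = 0.025, reject H0; the data support H1.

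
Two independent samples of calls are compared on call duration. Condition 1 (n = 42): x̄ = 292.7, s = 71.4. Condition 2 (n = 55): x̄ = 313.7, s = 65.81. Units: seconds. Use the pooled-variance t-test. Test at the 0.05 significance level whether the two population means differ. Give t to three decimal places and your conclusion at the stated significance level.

t = -1.501; fail to reject H0

Let group 1 = condition 1, group 2 = condition 2. H0: μ_1 = μ_2; H1: μ_1 ≠ μ_2 (two-sample pooled-variance t-test, two-sided).
s_p² = [(42−1)·71.4² + (55−1)·65.81²]/(42+55−2) = 4661.98
t = (292.7 − 313.7)/√[4661.98·(1/42 + 1/55)] = -1.501
df = n₁ + n₂ − 2 = 95
Two-sided p-value ≈ 0.137
Since p ≈ 0.137 > α = 0.05, fail to reject H0; the data do not provide sufficient evidence against H0.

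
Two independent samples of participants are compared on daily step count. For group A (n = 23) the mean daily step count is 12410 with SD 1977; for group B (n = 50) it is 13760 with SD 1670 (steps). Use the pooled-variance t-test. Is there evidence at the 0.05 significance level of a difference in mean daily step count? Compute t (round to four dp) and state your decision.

t = -3.0258; reject H0

Let group 1 = group A, group 2 = group B. H0: μ_1 = μ_2; H1: μ_1 ≠ μ_2 (two-sample pooled-variance t-test, two-sided).
s_p² = [(23−1)·1977² + (50−1)·1670²]/(23+50−2) = 3135830
t = (12410 − 13760)/√[3135830·(1/23 + 1/50)] = -3.0258
df = n₁ + n₂ − 2 = 71
Two-sided p-value ≈ 0.003
Since p ≈ 0.003 < α = 0.05, reject H0; the data support H1.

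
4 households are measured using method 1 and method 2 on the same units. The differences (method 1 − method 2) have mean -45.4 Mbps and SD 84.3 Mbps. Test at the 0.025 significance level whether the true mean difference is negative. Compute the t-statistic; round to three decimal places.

H0: μ_d = 0; H1: μ_d < 0 (paired t-test on the differences, left-tailed).
t = d̄/(s_d/√n) = -45.4/(84.3/√4) = -1.077
df = n − 1 = 3
p-value = P(T ≤ -1.077) ≈ 0.1802
Since p ≈ 0.1802 > α = 0.025, fail to reject H0; the evidence is not statistically significant.

-1.077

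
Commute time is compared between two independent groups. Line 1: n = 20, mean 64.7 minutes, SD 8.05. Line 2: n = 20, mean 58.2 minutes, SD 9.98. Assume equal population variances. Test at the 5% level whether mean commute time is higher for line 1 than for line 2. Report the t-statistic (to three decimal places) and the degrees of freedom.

Let group 1 = line 1, group 2 = line 2. H0: μ_1 = μ_2; H1: μ_1 > μ_2 (two-sample pooled-variance t-test, right-tailed).
s_p² = [(20−1)·8.05² + (20−1)·9.98²]/(20+20−2) = 82.2015
t = (64.7 − 58.2)/√[82.2015·(1/20 + 1/20)] = 2.267
df = n₁ + n₂ − 2 = 38
p-value = P(T ≥ 2.267) ≈ 0.0146
Since p ≈ 0.0146 < α = 0.05, reject H0; the evidence is statistically significant.

t = 2.267, df = 38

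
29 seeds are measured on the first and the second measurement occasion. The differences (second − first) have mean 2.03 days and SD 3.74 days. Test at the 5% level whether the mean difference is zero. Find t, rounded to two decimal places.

H0: μ_d = 0; H1: μ_d ≠ 0 (paired t-test on the differences, two-sided).
t = d̄/(s_d/√n) = 2.03/(3.74/√29) = 2.92
df = n − 1 = 28
Two-sided p-value ≈ 0.007
Since p ≈ 0.007 < α = 0.05, reject H0; the data support H1.

2.92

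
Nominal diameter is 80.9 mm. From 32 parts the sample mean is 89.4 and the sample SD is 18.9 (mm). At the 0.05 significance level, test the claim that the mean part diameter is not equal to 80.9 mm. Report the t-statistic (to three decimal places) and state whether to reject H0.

H0: μ = 80.9; H1: μ ≠ 80.9 (one-sample t-test, two-sided).
t = (x̄ − μ₀)/(s/√n) = (89.4 − 80.9)/(18.9/√32) = 2.544
df = n − 1 = 31
Two-sided p-value ≈ 0.016
Since p ≈ 0.016 < α = 0.05, reject H0; the evidence is statistically significant.

t = 2.544; reject H0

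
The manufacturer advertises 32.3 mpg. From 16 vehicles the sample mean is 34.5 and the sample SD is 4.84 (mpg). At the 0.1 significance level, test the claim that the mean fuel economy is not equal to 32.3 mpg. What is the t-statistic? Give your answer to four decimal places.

1.8182

H0: μ = 32.3; H1: μ ≠ 32.3 (one-sample t-test, two-sided).
t = (x̄ − μ₀)/(s/√n) = (34.5 − 32.3)/(4.84/√16) = 1.8182
df = n − 1 = 15
Two-sided p-value ≈ 0.0891
Since p ≈ 0.0891 < α = 0.1, reject H0; the data support H1.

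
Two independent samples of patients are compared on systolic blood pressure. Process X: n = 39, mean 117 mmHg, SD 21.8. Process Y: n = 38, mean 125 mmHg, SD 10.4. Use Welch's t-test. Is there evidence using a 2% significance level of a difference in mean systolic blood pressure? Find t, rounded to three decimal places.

Let group 1 = process X, group 2 = process Y. H0: μ_1 = μ_2; H1: μ_1 ≠ μ_2 (Welch's two-sample t-test, two-sided).
t = (x̄_1 − x̄_2)/√(s_1²/n_1 + s_2²/n_2) = (117 − 125)/√(21.8²/39 + 10.4²/38) = -2.063
Welch–Satterthwaite df ≈ 54.76
Two-sided p-value ≈ 0.0438
Since p ≈ 0.0438 > α = 0.02, fail to reject H0; the evidence is not statistically significant.

-2.063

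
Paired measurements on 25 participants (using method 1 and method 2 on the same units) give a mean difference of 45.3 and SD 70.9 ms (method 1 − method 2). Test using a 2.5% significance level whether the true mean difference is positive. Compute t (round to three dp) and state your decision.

H0: μ_d = 0; H1: μ_d > 0 (paired t-test on the differences, right-tailed).
t = d̄/(s_d/√n) = 45.3/(70.9/√25) = 3.195
df = n − 1 = 24
p-value = P(T ≥ 3.195) ≈ 0.002
Since p ≈ 0.002 < α = 0.025, reject H0; the data support H1.

t = 3.195; reject H0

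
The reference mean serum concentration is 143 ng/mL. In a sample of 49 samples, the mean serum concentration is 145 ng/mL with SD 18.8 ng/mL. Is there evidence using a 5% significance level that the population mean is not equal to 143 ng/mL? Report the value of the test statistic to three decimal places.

0.745

H0: μ = 143; H1: μ ≠ 143 (one-sample t-test, two-sided).
t = (x̄ − μ₀)/(s/√n) = (145 − 143)/(18.8/√49) = 0.745
df = n − 1 = 48
Two-sided p-value ≈ 0.4601
Since p ≈ 0.4601 > α = 0.05, fail to reject H0; the data do not provide sufficient evidence against H0.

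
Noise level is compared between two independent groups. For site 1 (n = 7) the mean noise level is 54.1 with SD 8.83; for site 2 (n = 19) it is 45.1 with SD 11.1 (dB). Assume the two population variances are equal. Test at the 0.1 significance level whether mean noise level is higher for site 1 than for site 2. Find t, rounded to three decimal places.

Let group 1 = site 1, group 2 = site 2. H0: μ_1 = μ_2; H1: μ_1 > μ_2 (two-sample pooled-variance t-test, right-tailed).
s_p² = [(7−1)·8.83² + (19−1)·11.1²]/(7+19−2) = 111.9
t = (54.1 − 45.1)/√[111.9·(1/7 + 1/19)] = 1.924
df = n₁ + n₂ − 2 = 24
p-value = P(T ≥ 1.924) ≈ 0.033
Since p ≈ 0.033 < α = 0.1, reject H0; the evidence is statistically significant.

1.924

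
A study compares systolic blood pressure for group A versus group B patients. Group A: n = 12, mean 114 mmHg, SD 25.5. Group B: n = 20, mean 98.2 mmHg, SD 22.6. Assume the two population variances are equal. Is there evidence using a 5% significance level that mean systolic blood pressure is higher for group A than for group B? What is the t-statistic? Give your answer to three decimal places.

Let group 1 = group A, group 2 = group B. H0: μ_1 = μ_2; H1: μ_1 > μ_2 (two-sample pooled-variance t-test, right-tailed).
s_p² = [(12−1)·25.5² + (20−1)·22.6²]/(12+20−2) = 561.906
t = (114 − 98.2)/√[561.906·(1/12 + 1/20)] = 1.825
df = n₁ + n₂ − 2 = 30
p-value = P(T ≥ 1.825) ≈ 0.0390
Since p ≈ 0.0390 < α = 0.05, reject H0; the data support H1.

1.825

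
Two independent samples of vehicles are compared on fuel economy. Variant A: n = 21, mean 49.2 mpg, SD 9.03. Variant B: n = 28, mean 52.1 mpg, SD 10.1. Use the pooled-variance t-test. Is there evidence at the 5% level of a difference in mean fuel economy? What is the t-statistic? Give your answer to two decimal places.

-1.04

Let group 1 = variant A, group 2 = variant B. H0: μ_1 = μ_2; H1: μ_1 ≠ μ_2 (two-sample pooled-variance t-test, two-sided).
s_p² = [(21−1)·9.03² + (28−1)·10.1²]/(21+28−2) = 93.2997
t = (49.2 − 52.1)/√[93.2997·(1/21 + 1/28)] = -1.04
df = n₁ + n₂ − 2 = 47
Two-sided p-value ≈ 0.304
Since p ≈ 0.304 > α = 0.05, fail to reject H0; the data do not provide sufficient evidence against H0.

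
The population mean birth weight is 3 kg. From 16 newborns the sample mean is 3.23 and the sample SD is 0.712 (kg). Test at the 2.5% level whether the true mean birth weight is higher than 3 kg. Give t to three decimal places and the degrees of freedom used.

t = 1.292, df = 15

H0: μ = 3; H1: μ > 3 (one-sample t-test, right-tailed).
t = (x̄ − μ₀)/(s/√n) = (3.23 − 3)/(0.712/√16) = 1.292
df = n − 1 = 15
p-value = P(T ≥ 1.292) ≈ 0.1079
Since p ≈ 0.1079 > α = 0.025, fail to reject H0; the data do not provide sufficient evidence against H0.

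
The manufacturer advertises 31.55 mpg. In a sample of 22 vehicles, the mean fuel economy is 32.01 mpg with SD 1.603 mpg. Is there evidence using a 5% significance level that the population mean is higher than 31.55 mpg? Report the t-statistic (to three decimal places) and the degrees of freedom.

H0: μ = 31.55; H1: μ > 31.55 (one-sample t-test, right-tailed).
t = (x̄ − μ₀)/(s/√n) = (32.01 − 31.55)/(1.603/√22) = 1.346
df = n − 1 = 21
p-value = P(T ≥ 1.346) ≈ 0.096
Since p ≈ 0.096 > α = 0.05, fail to reject H0; the data do not provide sufficient evidence against H0.

t = 1.346, df = 21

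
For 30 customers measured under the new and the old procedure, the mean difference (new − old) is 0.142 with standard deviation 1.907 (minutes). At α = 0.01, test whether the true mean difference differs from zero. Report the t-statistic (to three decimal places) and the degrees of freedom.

H0: μ_d = 0; H1: μ_d ≠ 0 (paired t-test on the differences, two-sided).
t = d̄/(s_d/√n) = 0.142/(1.907/√30) = 0.408
df = n − 1 = 29
Two-sided p-value ≈ 0.6864
Since p ≈ 0.6864 > α = 0.01, fail to reject H0; the data do not provide sufficient evidence against H0.

t = 0.408, df = 29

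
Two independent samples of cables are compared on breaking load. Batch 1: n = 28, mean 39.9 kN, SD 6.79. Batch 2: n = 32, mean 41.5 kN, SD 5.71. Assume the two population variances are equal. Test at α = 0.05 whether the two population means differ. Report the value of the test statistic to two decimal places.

Let group 1 = batch 1, group 2 = batch 2. H0: μ_1 = μ_2; H1: μ_1 ≠ μ_2 (two-sample pooled-variance t-test, two-sided).
s_p² = [(28−1)·6.79² + (32−1)·5.71²]/(28+32−2) = 38.8886
t = (39.9 − 41.5)/√[38.8886·(1/28 + 1/32)] = -0.99
df = n₁ + n₂ − 2 = 58
Two-sided p-value ≈ 0.326
Since p ≈ 0.326 > α = 0.05, fail to reject H0; the evidence is not statistically significant.

-0.99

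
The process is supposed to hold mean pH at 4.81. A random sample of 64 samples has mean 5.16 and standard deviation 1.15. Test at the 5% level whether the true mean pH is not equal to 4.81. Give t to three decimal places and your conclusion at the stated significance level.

t = 2.435; reject H0

H0: μ = 4.81; H1: μ ≠ 4.81 (one-sample t-test, two-sided).
t = (x̄ − μ₀)/(s/√n) = (5.16 − 4.81)/(1.15/√64) = 2.435
df = n − 1 = 63
Two-sided p-value ≈ 0.018
Since p ≈ 0.018 < α = 0.05, reject H0; the evidence is statistically significant.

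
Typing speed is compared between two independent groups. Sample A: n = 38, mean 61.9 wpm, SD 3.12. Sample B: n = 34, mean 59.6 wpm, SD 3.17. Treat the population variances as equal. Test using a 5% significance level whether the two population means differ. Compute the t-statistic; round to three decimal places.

3.099

Let group 1 = sample A, group 2 = sample B. H0: μ_1 = μ_2; H1: μ_1 ≠ μ_2 (two-sample pooled-variance t-test, two-sided).
s_p² = [(38−1)·3.12² + (34−1)·3.17²]/(38+34−2) = 9.88266
t = (61.9 − 59.6)/√[9.88266·(1/38 + 1/34)] = 3.099
df = n₁ + n₂ − 2 = 70
Two-sided p-value ≈ 0.0028
Since p ≈ 0.0028 < α = 0.05, reject H0; the evidence is statistically significant.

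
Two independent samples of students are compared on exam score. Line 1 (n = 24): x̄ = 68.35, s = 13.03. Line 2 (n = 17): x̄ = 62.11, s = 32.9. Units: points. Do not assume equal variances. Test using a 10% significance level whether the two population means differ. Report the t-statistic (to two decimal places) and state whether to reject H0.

Let group 1 = line 1, group 2 = line 2. H0: μ_1 = μ_2; H1: μ_1 ≠ μ_2 (Welch's two-sample t-test, two-sided).
t = (x̄_1 − x̄_2)/√(s_1²/n_1 + s_2²/n_2) = (68.35 − 62.11)/√(13.03²/24 + 32.9²/17) = 0.74
Welch–Satterthwaite df ≈ 19.58
Two-sided p-value ≈ 0.467
Since p ≈ 0.467 > α = 0.1, fail to reject H0; the data do not provide sufficient evidence against H0.

t = 0.74; fail to reject H0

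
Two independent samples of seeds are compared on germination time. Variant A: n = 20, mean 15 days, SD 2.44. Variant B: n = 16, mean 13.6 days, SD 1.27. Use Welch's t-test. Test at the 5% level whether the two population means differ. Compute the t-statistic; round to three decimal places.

Let group 1 = variant A, group 2 = variant B. H0: μ_1 = μ_2; H1: μ_1 ≠ μ_2 (Welch's two-sample t-test, two-sided).
t = (x̄_1 − x̄_2)/√(s_1²/n_1 + s_2²/n_2) = (15 − 13.6)/√(2.44²/20 + 1.27²/16) = 2.218
Welch–Satterthwaite df ≈ 29.73
Two-sided p-value ≈ 0.0344
Since p ≈ 0.0344 < α = 0.05, reject H0; the data support H1.

2.218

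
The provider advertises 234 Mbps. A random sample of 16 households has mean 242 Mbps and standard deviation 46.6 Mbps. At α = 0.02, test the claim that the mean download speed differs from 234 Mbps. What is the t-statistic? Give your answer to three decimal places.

H0: μ = 234; H1: μ ≠ 234 (one-sample t-test, two-sided).
t = (x̄ − μ₀)/(s/√n) = (242 − 234)/(46.6/√16) = 0.687
df = n − 1 = 15
Two-sided p-value ≈ 0.5028
Since p ≈ 0.5028 > α = 0.02, fail to reject H0; the data do not provide sufficient evidence against H0.

0.687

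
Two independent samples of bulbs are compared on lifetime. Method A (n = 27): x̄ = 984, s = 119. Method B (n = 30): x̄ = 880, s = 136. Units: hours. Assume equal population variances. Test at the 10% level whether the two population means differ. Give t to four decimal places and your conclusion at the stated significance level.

t = 3.0570; reject H0

Let group 1 = method A, group 2 = method B. H0: μ_1 = μ_2; H1: μ_1 ≠ μ_2 (two-sample pooled-variance t-test, two-sided).
s_p² = [(27−1)·119² + (30−1)·136²]/(27+30−2) = 16446.7
t = (984 − 880)/√[16446.7·(1/27 + 1/30)] = 3.0570
df = n₁ + n₂ − 2 = 55
Two-sided p-value ≈ 0.003
Since p ≈ 0.003 < α = 0.1, reject H0; the data support H1.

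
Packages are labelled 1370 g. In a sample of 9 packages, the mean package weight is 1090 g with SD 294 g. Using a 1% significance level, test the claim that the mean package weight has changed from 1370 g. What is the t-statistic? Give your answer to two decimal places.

H0: μ = 1370; H1: μ ≠ 1370 (one-sample t-test, two-sided).
t = (x̄ − μ₀)/(s/√n) = (1090 − 1370)/(294/√9) = -2.86
df = n − 1 = 8
Two-sided p-value ≈ 0.0212
Since p ≈ 0.0212 > α = 0.01, fail to reject H0; the data do not provide sufficient evidence against H0.

-2.86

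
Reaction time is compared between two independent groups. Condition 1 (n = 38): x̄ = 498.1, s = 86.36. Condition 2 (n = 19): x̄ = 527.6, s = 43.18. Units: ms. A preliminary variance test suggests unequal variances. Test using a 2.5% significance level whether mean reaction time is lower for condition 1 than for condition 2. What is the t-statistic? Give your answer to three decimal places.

Let group 1 = condition 1, group 2 = condition 2. H0: μ_1 = μ_2; H1: μ_1 < μ_2 (Welch's two-sample t-test, left-tailed).
t = (x̄_1 − x̄_2)/√(s_1²/n_1 + s_2²/n_2) = (498.1 − 527.6)/√(86.36²/38 + 43.18²/19) = -1.719
Welch–Satterthwaite df ≈ 54.99
p-value = P(T ≤ -1.719) ≈ 0.0456
Since p ≈ 0.0456 > α = 0.025, fail to reject H0; the data do not provide sufficient evidence against H0.

-1.719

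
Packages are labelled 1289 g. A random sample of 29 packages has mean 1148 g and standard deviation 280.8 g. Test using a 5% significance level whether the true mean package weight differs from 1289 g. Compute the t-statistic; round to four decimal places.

H0: μ = 1289; H1: μ ≠ 1289 (one-sample t-test, two-sided).
t = (x̄ − μ₀)/(s/√n) = (1148 − 1289)/(280.8/√29) = -2.7041
df = n − 1 = 28
Two-sided p-value ≈ 0.012
Since p ≈ 0.012 < α = 0.05, reject H0; the evidence is statistically significant.

-2.7041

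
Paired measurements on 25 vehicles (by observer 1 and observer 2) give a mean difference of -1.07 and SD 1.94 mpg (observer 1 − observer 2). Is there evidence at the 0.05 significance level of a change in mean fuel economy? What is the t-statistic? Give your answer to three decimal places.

H0: μ_d = 0; H1: μ_d ≠ 0 (paired t-test on the differences, two-sided).
t = d̄/(s_d/√n) = -1.07/(1.94/√25) = -2.758
df = n − 1 = 24
Two-sided p-value ≈ 0.011
Since p ≈ 0.011 < α = 0.05, reject H0; the evidence is statistically significant.

-2.758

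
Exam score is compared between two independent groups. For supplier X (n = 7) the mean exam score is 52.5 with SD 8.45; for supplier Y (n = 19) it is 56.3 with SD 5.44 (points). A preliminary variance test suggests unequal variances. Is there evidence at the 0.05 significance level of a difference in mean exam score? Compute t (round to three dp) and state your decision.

t = -1.108; fail to reject H0

Let group 1 = supplier X, group 2 = supplier Y. H0: μ_1 = μ_2; H1: μ_1 ≠ μ_2 (Welch's two-sample t-test, two-sided).
t = (x̄_1 − x̄_2)/√(s_1²/n_1 + s_2²/n_2) = (52.5 − 56.3)/√(8.45²/7 + 5.44²/19) = -1.108
Welch–Satterthwaite df ≈ 7.91
Two-sided p-value ≈ 0.3003
Since p ≈ 0.3003 > α = 0.05, fail to reject H0; the evidence is not statistically significant.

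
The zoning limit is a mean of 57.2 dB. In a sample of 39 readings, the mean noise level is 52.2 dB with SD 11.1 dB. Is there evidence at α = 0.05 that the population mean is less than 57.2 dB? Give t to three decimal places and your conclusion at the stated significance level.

t = -2.813; reject H0

H0: μ = 57.2; H1: μ < 57.2 (one-sample t-test, left-tailed).
t = (x̄ − μ₀)/(s/√n) = (52.2 − 57.2)/(11.1/√39) = -2.813
df = n − 1 = 38
p-value = P(T ≤ -2.813) ≈ 0.004
Since p ≈ 0.004 < α = 0.05, reject H0; the data support H1.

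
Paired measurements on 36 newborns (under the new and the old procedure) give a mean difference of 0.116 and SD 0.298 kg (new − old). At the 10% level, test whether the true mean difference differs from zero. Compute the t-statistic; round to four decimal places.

H0: μ_d = 0; H1: μ_d ≠ 0 (paired t-test on the differences, two-sided).
t = d̄/(s_d/√n) = 0.116/(0.298/√36) = 2.3356
df = n − 1 = 35
Two-sided p-value ≈ 0.0254
Since p ≈ 0.0254 < α = 0.1, reject H0; the data support H1.

2.3356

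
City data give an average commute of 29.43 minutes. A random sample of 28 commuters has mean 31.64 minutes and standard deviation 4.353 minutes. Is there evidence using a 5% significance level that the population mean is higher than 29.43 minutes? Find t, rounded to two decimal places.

2.69

H0: μ = 29.43; H1: μ > 29.43 (one-sample t-test, right-tailed).
t = (x̄ − μ₀)/(s/√n) = (31.64 − 29.43)/(4.353/√28) = 2.69
df = n − 1 = 27
p-value = P(T ≥ 2.69) ≈ 0.0061
Since p ≈ 0.0061 < α = 0.05, reject H0; the evidence is statistically significant.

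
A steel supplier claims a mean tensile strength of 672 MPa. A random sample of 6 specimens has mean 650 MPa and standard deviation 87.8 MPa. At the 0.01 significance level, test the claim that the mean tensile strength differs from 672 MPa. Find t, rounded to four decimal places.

-0.6138

H0: μ = 672; H1: μ ≠ 672 (one-sample t-test, two-sided).
t = (x̄ − μ₀)/(s/√n) = (650 − 672)/(87.8/√6) = -0.6138
df = n − 1 = 5
Two-sided p-value ≈ 0.566
Since p ≈ 0.566 > α = 0.01, fail to reject H0; the data do not provide sufficient evidence against H0.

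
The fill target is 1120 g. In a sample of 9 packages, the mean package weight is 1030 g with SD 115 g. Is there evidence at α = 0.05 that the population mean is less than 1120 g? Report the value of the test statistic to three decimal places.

-2.348

H0: μ = 1120; H1: μ < 1120 (one-sample t-test, left-tailed).
t = (x̄ − μ₀)/(s/√n) = (1030 − 1120)/(115/√9) = -2.348
df = n − 1 = 8
p-value = P(T ≤ -2.348) ≈ 0.0234
Since p ≈ 0.0234 < α = 0.05, reject H0; the evidence is statistically significant.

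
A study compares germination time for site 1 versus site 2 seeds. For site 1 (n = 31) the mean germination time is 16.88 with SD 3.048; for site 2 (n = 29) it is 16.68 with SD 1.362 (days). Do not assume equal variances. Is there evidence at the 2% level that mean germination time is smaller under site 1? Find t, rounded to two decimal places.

0.33

Let group 1 = site 1, group 2 = site 2. H0: μ_1 = μ_2; H1: μ_1 < μ_2 (Welch's two-sample t-test, left-tailed).
t = (x̄_1 − x̄_2)/√(s_1²/n_1 + s_2²/n_2) = (16.88 − 16.68)/√(3.048²/31 + 1.362²/29) = 0.33
Welch–Satterthwaite df ≈ 42.12
p-value = P(T ≤ 0.33) ≈ 0.6291
Since p ≈ 0.6291 > α = 0.02, fail to reject H0; the evidence is not statistically significant.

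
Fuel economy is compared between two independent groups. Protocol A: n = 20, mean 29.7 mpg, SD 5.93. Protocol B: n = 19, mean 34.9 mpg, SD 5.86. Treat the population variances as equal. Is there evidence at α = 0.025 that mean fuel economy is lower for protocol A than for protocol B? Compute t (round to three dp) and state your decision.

Let group 1 = protocol A, group 2 = protocol B. H0: μ_1 = μ_2; H1: μ_1 < μ_2 (two-sample pooled-variance t-test, left-tailed).
s_p² = [(20−1)·5.93² + (19−1)·5.86²]/(20+19−2) = 34.7634
t = (29.7 − 34.9)/√[34.7634·(1/20 + 1/19)] = -2.753
df = n₁ + n₂ − 2 = 37
p-value = P(T ≤ -2.753) ≈ 0.0045
Since p ≈ 0.0045 < α = 0.025, reject H0; the data support H1.

t = -2.753; reject H0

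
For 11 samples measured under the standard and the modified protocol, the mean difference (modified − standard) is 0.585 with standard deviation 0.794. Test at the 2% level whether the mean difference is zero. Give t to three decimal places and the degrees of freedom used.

t = 2.444, df = 10

H0: μ_d = 0; H1: μ_d ≠ 0 (paired t-test on the differences, two-sided).
t = d̄/(s_d/√n) = 0.585/(0.794/√11) = 2.444
df = n − 1 = 10
Two-sided p-value ≈ 0.035
Since p ≈ 0.035 > α = 0.02, fail to reject H0; the evidence is not statistically significant.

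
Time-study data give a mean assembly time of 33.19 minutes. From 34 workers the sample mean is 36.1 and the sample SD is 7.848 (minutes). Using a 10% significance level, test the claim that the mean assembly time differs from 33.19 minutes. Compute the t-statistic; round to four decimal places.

2.1621

H0: μ = 33.19; H1: μ ≠ 33.19 (one-sample t-test, two-sided).
t = (x̄ − μ₀)/(s/√n) = (36.1 − 33.19)/(7.848/√34) = 2.1621
df = n − 1 = 33
Two-sided p-value ≈ 0.0380
Since p ≈ 0.0380 < α = 0.1, reject H0; the evidence is statistically significant.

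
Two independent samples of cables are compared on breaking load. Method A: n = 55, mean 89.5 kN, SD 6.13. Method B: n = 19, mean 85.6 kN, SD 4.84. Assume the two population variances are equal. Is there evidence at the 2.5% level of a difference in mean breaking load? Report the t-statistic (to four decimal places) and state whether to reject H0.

Let group 1 = method A, group 2 = method B. H0: μ_1 = μ_2; H1: μ_1 ≠ μ_2 (two-sample pooled-variance t-test, two-sided).
s_p² = [(55−1)·6.13² + (19−1)·4.84²]/(55+19−2) = 34.0391
t = (89.5 − 85.6)/√[34.0391·(1/55 + 1/19)] = 2.5120
df = n₁ + n₂ − 2 = 72
Two-sided p-value ≈ 0.0142
Since p ≈ 0.0142 < α = 0.025, reject H0; the evidence is statistically significant.

t = 2.5120; reject H0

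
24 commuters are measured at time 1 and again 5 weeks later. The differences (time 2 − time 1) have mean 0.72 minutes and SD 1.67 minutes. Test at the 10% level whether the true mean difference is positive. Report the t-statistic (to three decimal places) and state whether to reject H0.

t = 2.112; reject H0

H0: μ_d = 0; H1: μ_d > 0 (paired t-test on the differences, right-tailed).
t = d̄/(s_d/√n) = 0.72/(1.67/√24) = 2.112
df = n − 1 = 23
p-value = P(T ≥ 2.112) ≈ 0.0229
Since p ≈ 0.0229 < α = 0.1, reject H0; the data support H1.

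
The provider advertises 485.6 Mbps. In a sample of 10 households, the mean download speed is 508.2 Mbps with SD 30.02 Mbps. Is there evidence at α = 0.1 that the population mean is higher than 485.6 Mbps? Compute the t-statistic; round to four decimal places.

H0: μ = 485.6; H1: μ > 485.6 (one-sample t-test, right-tailed).
t = (x̄ − μ₀)/(s/√n) = (508.2 − 485.6)/(30.02/√10) = 2.3807
df = n − 1 = 9
p-value = P(T ≥ 2.3807) ≈ 0.0206
Since p ≈ 0.0206 < α = 0.1, reject H0; the data support H1.

2.3807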